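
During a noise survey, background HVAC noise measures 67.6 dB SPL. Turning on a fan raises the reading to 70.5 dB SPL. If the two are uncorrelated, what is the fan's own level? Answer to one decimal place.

Background correction is a power subtraction:
L_src = 10·log₁₀(10^(70.5/10) − 10^(67.6/10)) = 10·log₁₀(5466000) = 67.4 dB SPL.

67.4 dB SPL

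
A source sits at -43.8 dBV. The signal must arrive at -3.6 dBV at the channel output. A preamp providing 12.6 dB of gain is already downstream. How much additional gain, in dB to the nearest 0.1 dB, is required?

The required make-up gain is the shortfall in the dB sum.
G = -3.6 − (-43.8) − 12.6 = 27.6 dB.

27.6 dB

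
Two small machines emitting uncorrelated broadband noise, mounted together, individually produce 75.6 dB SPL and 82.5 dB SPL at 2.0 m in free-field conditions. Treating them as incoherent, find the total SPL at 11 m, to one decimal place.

68.5 dB SPL

Combined at 2.0 m: 10·log₁₀(10^(75.6/10)+10^(82.5/10)) = 83.31 dB SPL.
Then apply −20·log₁₀(11/2.0) = -14.81 dB → 68.5 dB SPL.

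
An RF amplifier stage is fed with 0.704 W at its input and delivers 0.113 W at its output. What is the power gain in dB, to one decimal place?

Power ratio → dB uses the 10·log₁₀ form:
10·log₁₀(0.113/0.704) = 10·log₁₀(0.1605) = -7.9 dB.

-7.9 dB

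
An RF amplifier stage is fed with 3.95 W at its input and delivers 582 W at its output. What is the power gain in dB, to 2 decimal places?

Power ratio → dB uses the 10·log₁₀ form:
10·log₁₀(582/3.95) = 10·log₁₀(147.3) = 21.68 dB.

21.68 dB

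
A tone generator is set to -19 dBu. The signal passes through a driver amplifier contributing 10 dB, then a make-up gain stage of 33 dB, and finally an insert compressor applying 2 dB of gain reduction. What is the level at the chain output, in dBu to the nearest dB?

Cascaded gains and losses add directly in dB.
-19 + 10 + 33 − 2 = +22 dBu.

+22 dBu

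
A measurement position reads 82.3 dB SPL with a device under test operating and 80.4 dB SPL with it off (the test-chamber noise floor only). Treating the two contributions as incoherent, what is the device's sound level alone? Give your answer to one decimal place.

77.8 dB SPL

Background correction is a power subtraction:
L_src = 10·log₁₀(10^(82.3/10) − 10^(80.4/10)) = 10·log₁₀(60180000) = 77.8 dB SPL.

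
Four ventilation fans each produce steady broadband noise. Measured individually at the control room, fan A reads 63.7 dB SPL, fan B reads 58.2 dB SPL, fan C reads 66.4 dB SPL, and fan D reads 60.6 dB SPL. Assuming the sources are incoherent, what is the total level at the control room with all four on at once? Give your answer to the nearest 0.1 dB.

Uncorrelated sources add in intensity (power), not in dB.
L_total = 10·log₁₀(10^(63.7/10) + 10^(58.2/10) + 10^(66.4/10) + 10^(60.6/10)) = 10·log₁₀(8518000) = 69.3 dB SPL.

69.3 dB SPL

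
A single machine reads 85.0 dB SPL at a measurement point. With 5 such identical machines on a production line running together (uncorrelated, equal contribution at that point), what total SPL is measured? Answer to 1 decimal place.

5 equal incoherent sources raise the level by 10·log₁₀(5) = 6.99 dB.
L_total = 85.0 + 6.99 = 92.0 dB SPL.

92.0 dB SPL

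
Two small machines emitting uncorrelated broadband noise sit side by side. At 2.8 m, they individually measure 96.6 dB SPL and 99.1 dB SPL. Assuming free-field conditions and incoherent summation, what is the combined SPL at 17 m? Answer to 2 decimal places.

Combined at 2.8 m: 10·log₁₀(10^(96.6/10)+10^(99.1/10)) = 101.038 dB SPL.
Then apply −20·log₁₀(17/2.8) = -15.666 dB → 85.37 dB SPL.

85.37 dB SPL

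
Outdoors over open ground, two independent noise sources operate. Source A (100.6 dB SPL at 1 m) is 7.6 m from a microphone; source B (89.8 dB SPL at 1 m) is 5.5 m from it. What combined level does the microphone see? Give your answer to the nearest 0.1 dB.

At the listener: L_A = 100.6 − 20·log₁₀(7.6) = 82.98 dB; L_B = 89.8 − 20·log₁₀(5.5) = 74.99 dB.
Combined: 10·log₁₀(10^(82.98/10)+10^(74.99/10)) = 83.6 dB SPL.

83.6 dB SPL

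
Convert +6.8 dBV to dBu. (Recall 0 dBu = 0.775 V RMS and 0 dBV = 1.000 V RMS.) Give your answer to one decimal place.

The offset between the scales is 20·log₁₀(0.775/1.000) = −2.214 dB.
So dBu = +6.8 + 2.214 = +9.0 dBu.

+9.0 dBu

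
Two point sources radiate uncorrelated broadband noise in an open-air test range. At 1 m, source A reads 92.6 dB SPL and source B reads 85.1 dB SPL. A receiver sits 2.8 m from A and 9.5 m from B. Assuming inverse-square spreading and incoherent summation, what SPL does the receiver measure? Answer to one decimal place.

83.7 dB SPL

At the listener: L_A = 92.6 − 20·log₁₀(2.8) = 83.66 dB; L_B = 85.1 − 20·log₁₀(9.5) = 65.55 dB.
Combined: 10·log₁₀(10^(83.66/10)+10^(65.55/10)) = 83.7 dB SPL.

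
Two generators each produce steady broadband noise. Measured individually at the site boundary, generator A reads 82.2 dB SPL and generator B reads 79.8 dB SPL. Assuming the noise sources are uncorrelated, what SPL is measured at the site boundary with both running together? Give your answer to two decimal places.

84.17 dB SPL

Incoherent sources sum as intensities:
L_total = 10·log₁₀(10^(82.2/10) + 10^(79.8/10)) = 10·log₁₀(261500000) = 84.17 dB SPL.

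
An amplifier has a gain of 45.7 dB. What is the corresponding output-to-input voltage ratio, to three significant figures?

Voltage ratio = 10^(dB/20).
10^(45.7/20) = 10^(2.285) = 193.

193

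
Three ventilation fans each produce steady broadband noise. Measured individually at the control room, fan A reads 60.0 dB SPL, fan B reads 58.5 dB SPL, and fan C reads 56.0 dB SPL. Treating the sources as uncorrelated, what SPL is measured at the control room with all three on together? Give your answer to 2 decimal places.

Add the sources as powers (linear), then convert back to dB:
L_total = 10·log₁₀(10^(60.0/10) + 10^(58.5/10) + 10^(56.0/10)) = 10·log₁₀(2106000) = 63.23 dB SPL.

63.23 dB SPL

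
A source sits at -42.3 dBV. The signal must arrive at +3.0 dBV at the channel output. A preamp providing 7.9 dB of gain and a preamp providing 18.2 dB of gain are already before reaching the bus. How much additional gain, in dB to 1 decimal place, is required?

The required make-up gain is the shortfall in the dB sum.
G = +3.0 − (-42.3) − 7.9 − 18.2 = 19.2 dB.

19.2 dB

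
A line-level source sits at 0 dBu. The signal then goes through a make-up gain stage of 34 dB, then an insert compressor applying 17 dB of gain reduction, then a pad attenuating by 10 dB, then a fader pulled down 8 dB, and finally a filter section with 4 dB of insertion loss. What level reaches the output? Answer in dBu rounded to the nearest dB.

In dB, series stages simply add:
0 + 34 − 17 − 10 − 8 − 4 = -5 dBu.

-5 dBu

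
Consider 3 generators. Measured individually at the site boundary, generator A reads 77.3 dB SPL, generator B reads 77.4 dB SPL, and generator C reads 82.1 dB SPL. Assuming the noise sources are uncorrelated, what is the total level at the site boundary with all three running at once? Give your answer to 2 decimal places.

Uncorrelated sources add in intensity (power), not in dB.
L_total = 10·log₁₀(10^(77.3/10) + 10^(77.4/10) + 10^(82.1/10)) = 10·log₁₀(270800000) = 84.33 dB SPL.

84.33 dB SPL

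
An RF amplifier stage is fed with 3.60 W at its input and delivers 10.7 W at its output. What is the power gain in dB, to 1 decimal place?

For a power ratio, dB = 10·log₁₀(P₂/P₁).
10·log₁₀(10.7/3.60) = 10·log₁₀(2.972) = 4.7 dB.

4.7 dB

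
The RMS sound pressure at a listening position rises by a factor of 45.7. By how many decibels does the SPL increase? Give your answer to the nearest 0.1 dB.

33.2 dB

Sound pressure is an amplitude quantity: ΔL = 20·log₁₀(p₂/p₁).
20·log₁₀(45.7) = 33.2 dB.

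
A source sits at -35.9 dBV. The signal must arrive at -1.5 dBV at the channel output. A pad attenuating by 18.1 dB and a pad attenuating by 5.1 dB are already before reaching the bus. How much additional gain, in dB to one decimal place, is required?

The required make-up gain is the shortfall in the dB sum.
G = -1.5 − (-35.9) + 18.1 + 5.1 = 57.6 dB.

57.6 dB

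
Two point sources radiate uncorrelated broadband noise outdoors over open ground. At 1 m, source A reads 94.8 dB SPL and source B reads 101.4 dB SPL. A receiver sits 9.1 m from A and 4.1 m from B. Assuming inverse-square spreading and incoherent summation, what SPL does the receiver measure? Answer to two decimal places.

At the listener: L_A = 94.8 − 20·log₁₀(9.1) = 75.619 dB; L_B = 101.4 − 20·log₁₀(4.1) = 89.144 dB.
Combined: 10·log₁₀(10^(75.619/10)+10^(89.144/10)) = 89.33 dB SPL.

89.33 dB SPL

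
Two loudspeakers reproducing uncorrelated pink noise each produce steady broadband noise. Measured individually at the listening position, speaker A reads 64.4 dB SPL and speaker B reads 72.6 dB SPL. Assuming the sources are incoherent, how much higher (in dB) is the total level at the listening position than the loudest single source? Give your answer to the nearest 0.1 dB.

Uncorrelated sources add in intensity (power), not in dB.
L_total = 10·log₁₀(10^(64.4/10) + 10^(72.6/10)) = 73.21 dB SPL.
Excess over the loudest (72.6 dB): 73.21 − 72.6 = 0.6 dB.

0.6 dB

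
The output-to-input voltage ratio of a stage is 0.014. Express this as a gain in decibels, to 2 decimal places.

For a voltage ratio, dB = 20·log₁₀(V₂/V₁).
20·log₁₀(0.014) = -37.08 dB.

-37.08 dB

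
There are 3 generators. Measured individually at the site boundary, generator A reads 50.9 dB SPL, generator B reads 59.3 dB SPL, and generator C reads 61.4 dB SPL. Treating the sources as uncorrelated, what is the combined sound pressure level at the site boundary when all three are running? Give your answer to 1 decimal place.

Add the sources as powers (linear), then convert back to dB:
L_total = 10·log₁₀(10^(50.9/10) + 10^(59.3/10) + 10^(61.4/10)) = 10·log₁₀(2355000) = 63.7 dB SPL.

63.7 dB SPL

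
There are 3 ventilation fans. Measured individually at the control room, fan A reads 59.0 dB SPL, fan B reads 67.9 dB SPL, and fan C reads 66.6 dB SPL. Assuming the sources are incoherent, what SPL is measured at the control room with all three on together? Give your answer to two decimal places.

70.62 dB SPL

Add the sources as powers (linear), then convert back to dB:
L_total = 10·log₁₀(10^(59.0/10) + 10^(67.9/10) + 10^(66.6/10)) = 10·log₁₀(11530000) = 70.62 dB SPL.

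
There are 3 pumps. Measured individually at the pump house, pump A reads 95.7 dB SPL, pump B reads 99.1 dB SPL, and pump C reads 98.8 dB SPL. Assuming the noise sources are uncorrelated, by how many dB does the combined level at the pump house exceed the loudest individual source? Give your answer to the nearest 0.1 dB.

3.8 dB

Uncorrelated sources add in intensity (power), not in dB.
L_total = 10·log₁₀(10^(95.7/10) + 10^(99.1/10) + 10^(98.8/10)) = 102.88 dB SPL.
Excess over the loudest (99.1 dB): 102.88 − 99.1 = 3.8 dB.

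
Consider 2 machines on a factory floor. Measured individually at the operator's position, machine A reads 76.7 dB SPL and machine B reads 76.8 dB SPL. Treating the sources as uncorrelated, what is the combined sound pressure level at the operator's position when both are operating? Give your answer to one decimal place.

Incoherent sources sum as intensities:
L_total = 10·log₁₀(10^(76.7/10) + 10^(76.8/10)) = 10·log₁₀(94640000) = 79.8 dB SPL.

79.8 dB SPL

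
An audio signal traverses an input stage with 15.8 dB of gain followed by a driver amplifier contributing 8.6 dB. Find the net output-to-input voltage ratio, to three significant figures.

16.6

Net gain = 15.8 + 8.6 = 24.4 dB.
Voltage ratio = 10^(24.4/20) = 16.6.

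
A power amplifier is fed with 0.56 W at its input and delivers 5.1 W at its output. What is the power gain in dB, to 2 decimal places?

Power is a power quantity, so gain = 10·log₁₀(P_out/P_in).
10·log₁₀(5.1/0.56) = 10·log₁₀(9.107) = 9.59 dB.

9.59 dB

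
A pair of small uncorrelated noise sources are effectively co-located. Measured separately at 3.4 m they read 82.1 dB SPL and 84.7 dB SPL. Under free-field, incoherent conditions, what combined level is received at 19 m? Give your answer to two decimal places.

71.66 dB SPL

Combined at 3.4 m: 10·log₁₀(10^(82.1/10)+10^(84.7/10)) = 86.602 dB SPL.
Then apply −20·log₁₀(19/3.4) = -14.945 dB → 71.66 dB SPL.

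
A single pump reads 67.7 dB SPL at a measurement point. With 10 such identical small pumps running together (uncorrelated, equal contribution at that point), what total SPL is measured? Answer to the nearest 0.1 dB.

10 equal incoherent sources raise the level by 10·log₁₀(10) = 10.00 dB.
L_total = 67.7 + 10.00 = 77.7 dB SPL.

77.7 dB SPL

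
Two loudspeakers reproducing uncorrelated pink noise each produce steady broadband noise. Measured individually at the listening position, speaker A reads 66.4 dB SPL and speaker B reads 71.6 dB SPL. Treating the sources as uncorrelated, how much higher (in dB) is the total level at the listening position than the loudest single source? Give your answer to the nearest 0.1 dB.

Incoherent sources sum as intensities:
L_total = 10·log₁₀(10^(66.4/10) + 10^(71.6/10)) = 72.75 dB SPL.
Excess over the loudest (71.6 dB): 72.75 − 71.6 = 1.1 dB.

1.1 dB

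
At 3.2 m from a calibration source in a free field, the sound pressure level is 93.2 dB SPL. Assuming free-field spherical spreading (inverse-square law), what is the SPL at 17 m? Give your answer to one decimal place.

78.7 dB SPL

Free-field point source: level drops by 20·log₁₀ of the distance ratio.
ΔL = −20·log₁₀(17/3.2) = -14.51 dB, so L₂ = 93.2 + (-14.51) = 78.7 dB SPL.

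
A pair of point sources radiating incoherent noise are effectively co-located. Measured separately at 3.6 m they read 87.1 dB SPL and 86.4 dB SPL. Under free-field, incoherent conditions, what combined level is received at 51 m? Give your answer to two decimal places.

Combined at 3.6 m: 10·log₁₀(10^(87.1/10)+10^(86.4/10)) = 89.774 dB SPL.
Then apply −20·log₁₀(51/3.6) = -23.025 dB → 66.75 dB SPL.

66.75 dB SPL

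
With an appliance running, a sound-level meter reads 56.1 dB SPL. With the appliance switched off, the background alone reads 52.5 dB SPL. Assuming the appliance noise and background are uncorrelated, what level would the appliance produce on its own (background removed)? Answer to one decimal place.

Remove the background by subtracting linear intensities:
L_src = 10·log₁₀(10^(56.1/10) − 10^(52.5/10)) = 10·log₁₀(229600) = 53.6 dB SPL.

53.6 dB SPL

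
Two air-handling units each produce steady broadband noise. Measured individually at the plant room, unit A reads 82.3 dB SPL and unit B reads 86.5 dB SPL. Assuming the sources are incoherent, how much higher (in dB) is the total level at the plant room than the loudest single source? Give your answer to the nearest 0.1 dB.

Incoherent sources sum as intensities:
L_total = 10·log₁₀(10^(82.3/10) + 10^(86.5/10)) = 87.90 dB SPL.
Excess over the loudest (86.5 dB): 87.90 − 86.5 = 1.4 dB.

1.4 dB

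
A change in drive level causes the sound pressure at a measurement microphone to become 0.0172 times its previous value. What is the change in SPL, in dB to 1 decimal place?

-35.3 dB

SPL change from a pressure ratio uses the 20·log₁₀ form:
20·log₁₀(0.0172) = -35.3 dB.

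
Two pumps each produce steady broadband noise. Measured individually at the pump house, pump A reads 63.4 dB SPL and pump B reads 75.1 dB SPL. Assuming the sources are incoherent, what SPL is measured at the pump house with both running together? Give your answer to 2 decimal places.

Uncorrelated sources add in intensity (power), not in dB.
L_total = 10·log₁₀(10^(63.4/10) + 10^(75.1/10)) = 10·log₁₀(34550000) = 75.38 dB SPL.

75.38 dB SPL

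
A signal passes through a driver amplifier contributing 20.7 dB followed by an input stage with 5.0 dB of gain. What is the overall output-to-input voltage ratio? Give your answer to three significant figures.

19.3

Net gain = 20.7 + 5.0 = 25.7 dB.
Voltage ratio = 10^(25.7/20) = 19.3.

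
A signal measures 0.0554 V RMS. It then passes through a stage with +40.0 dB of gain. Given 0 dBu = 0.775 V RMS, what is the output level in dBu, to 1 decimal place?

Input level: 20·log₁₀(0.0554/0.775) = -22.92 dBu.
Output: -22.92 + 40.0 = +17.1 dBu.

+17.1 dBu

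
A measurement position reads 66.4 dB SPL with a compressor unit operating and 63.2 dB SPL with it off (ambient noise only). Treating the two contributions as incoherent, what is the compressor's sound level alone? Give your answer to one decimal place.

63.6 dB SPL

Subtract intensities: L_src = 10·log₁₀(10^(L_total/10) − 10^(L_bg/10)).
L_src = 10·log₁₀(10^(66.4/10) − 10^(63.2/10)) = 10·log₁₀(2276000) = 63.6 dB SPL.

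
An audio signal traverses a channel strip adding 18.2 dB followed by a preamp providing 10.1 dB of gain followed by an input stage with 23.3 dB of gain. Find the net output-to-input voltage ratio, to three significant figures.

Net gain = 18.2 + 10.1 + 23.3 = 51.6 dB.
Voltage ratio = 10^(51.6/20) = 380.

380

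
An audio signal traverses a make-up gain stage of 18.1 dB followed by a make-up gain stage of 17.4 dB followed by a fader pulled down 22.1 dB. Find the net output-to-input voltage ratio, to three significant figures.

Net gain = 18.1 + 17.4 + (−22.1) = 13.4 dB.
Voltage ratio = 10^(13.4/20) = 4.68.

4.68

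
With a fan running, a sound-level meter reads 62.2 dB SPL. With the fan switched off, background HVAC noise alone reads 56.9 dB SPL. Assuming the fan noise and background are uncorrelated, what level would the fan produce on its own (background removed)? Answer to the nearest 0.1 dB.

60.7 dB SPL

Subtract intensities: L_src = 10·log₁₀(10^(L_total/10) − 10^(L_bg/10)).
L_src = 10·log₁₀(10^(62.2/10) − 10^(56.9/10)) = 10·log₁₀(1170000) = 60.7 dB SPL.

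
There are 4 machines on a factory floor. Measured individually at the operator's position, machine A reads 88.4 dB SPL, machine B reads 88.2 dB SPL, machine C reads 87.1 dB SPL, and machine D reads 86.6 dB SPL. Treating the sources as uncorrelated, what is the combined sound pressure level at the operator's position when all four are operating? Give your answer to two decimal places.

93.66 dB SPL

Uncorrelated sources add in intensity (power), not in dB.
L_total = 10·log₁₀(10^(88.4/10) + 10^(88.2/10) + 10^(87.1/10) + 10^(86.6/10)) = 10·log₁₀(2322000000) = 93.66 dB SPL.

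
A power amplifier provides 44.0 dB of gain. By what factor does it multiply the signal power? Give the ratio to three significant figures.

25100

Power ratio = 10^(dB/10).
10^(44.0/10) = 10^(4.400) = 25100.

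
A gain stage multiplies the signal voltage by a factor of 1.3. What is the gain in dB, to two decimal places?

2.28 dB

Voltage ratio → dB uses the 20·log₁₀ form:
20·log₁₀(1.3) = 2.28 dB.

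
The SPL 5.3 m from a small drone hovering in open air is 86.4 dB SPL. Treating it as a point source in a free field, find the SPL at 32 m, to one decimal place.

Free-field point source: level drops by 20·log₁₀ of the distance ratio.
ΔL = −20·log₁₀(32/5.3) = -15.62 dB, so L₂ = 86.4 + (-15.62) = 70.8 dB SPL.

70.8 dB SPL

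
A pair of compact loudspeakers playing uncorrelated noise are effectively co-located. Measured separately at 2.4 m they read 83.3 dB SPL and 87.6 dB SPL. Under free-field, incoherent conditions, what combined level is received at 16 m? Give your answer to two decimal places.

72.49 dB SPL

Combined at 2.4 m: 10·log₁₀(10^(83.3/10)+10^(87.6/10)) = 88.972 dB SPL.
Then apply −20·log₁₀(16/2.4) = -16.478 dB → 72.49 dB SPL.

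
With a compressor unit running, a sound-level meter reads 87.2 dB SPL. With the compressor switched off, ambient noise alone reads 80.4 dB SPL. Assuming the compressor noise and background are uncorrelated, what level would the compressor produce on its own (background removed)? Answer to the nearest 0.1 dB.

Background correction is a power subtraction:
L_src = 10·log₁₀(10^(87.2/10) − 10^(80.4/10)) = 10·log₁₀(415200000) = 86.2 dB SPL.

86.2 dB SPL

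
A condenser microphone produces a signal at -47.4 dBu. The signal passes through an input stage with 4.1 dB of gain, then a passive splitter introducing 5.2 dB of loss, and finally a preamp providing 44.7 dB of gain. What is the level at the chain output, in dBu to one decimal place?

In dB, series stages simply add:
-47.4 + 4.1 − 5.2 + 44.7 = -3.8 dBu.

-3.8 dBu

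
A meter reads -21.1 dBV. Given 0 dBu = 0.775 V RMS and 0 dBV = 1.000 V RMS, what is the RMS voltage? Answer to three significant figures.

V = 1.000 V × 10^(-21.1/20).
= 1.000 × 0.08810 = 0.0881 V.

0.0881 V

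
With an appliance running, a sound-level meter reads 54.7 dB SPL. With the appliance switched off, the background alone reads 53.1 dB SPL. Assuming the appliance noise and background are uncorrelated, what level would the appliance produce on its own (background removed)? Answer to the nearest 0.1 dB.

49.6 dB SPL

Remove the background by subtracting linear intensities:
L_src = 10·log₁₀(10^(54.7/10) − 10^(53.1/10)) = 10·log₁₀(90950) = 49.6 dB SPL.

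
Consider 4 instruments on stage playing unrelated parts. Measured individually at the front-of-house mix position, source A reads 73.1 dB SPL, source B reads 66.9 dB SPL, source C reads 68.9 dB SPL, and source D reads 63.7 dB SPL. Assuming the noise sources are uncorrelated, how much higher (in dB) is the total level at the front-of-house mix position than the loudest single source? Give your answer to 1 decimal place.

Add the sources as powers (linear), then convert back to dB:
L_total = 10·log₁₀(10^(73.1/10) + 10^(66.9/10) + 10^(68.9/10) + 10^(63.7/10)) = 75.49 dB SPL.
Excess over the loudest (73.1 dB): 75.49 − 73.1 = 2.4 dB.

2.4 dB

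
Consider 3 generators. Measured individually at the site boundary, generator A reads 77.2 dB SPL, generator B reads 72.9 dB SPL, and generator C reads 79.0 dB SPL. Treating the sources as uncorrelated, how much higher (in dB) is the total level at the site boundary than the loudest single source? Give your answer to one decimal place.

2.8 dB

Incoherent sources sum as intensities:
L_total = 10·log₁₀(10^(77.2/10) + 10^(72.9/10) + 10^(79.0/10)) = 81.80 dB SPL.
Excess over the loudest (79.0 dB): 81.80 − 79.0 = 2.8 dB.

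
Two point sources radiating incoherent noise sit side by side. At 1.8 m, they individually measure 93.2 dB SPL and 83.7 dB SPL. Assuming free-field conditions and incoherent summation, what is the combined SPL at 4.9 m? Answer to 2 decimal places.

84.96 dB SPL

Combined at 1.8 m: 10·log₁₀(10^(93.2/10)+10^(83.7/10)) = 93.662 dB SPL.
Then apply −20·log₁₀(4.9/1.8) = -8.698 dB → 84.96 dB SPL.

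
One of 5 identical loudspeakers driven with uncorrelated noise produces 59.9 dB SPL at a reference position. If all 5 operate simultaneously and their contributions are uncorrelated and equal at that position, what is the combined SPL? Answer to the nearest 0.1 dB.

66.9 dB SPL

5 equal incoherent sources raise the level by 10·log₁₀(5) = 6.99 dB.
L_total = 59.9 + 6.99 = 66.9 dB SPL.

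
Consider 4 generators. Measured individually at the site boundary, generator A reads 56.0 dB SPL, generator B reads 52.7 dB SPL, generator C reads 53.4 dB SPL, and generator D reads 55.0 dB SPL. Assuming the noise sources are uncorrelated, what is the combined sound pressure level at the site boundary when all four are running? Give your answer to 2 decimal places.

Uncorrelated sources add in intensity (power), not in dB.
L_total = 10·log₁₀(10^(56.0/10) + 10^(52.7/10) + 10^(53.4/10) + 10^(55.0/10)) = 10·log₁₀(1119000) = 60.49 dB SPL.

60.49 dB SPL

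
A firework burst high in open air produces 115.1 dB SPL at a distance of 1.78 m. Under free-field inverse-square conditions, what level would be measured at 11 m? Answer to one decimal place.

99.3 dB SPL

Inverse-square spreading gives ΔL = −20·log₁₀(d₂/d₁).
ΔL = −20·log₁₀(11/1.78) = -15.82 dB, so L₂ = 115.1 + (-15.82) = 99.3 dB SPL.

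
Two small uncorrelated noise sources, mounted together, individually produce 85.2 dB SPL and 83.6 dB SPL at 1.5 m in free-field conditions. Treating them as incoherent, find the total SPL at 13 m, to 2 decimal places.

68.73 dB SPL

Combined at 1.5 m: 10·log₁₀(10^(85.2/10)+10^(83.6/10)) = 87.484 dB SPL.
Then apply −20·log₁₀(13/1.5) = -18.757 dB → 68.73 dB SPL.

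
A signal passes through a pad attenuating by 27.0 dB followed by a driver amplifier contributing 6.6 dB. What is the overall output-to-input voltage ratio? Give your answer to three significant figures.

0.0955

Net gain = (−27.0) + 6.6 = -20.4 dB.
Voltage ratio = 10^(-20.4/20) = 0.0955.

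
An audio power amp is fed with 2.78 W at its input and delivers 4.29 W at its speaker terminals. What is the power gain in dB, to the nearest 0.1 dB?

Power ratio → dB uses the 10·log₁₀ form:
10·log₁₀(4.29/2.78) = 10·log₁₀(1.543) = 1.9 dB.

1.9 dB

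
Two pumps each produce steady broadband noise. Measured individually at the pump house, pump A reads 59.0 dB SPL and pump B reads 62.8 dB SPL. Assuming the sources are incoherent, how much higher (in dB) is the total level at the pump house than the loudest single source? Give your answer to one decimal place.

Add the sources as powers (linear), then convert back to dB:
L_total = 10·log₁₀(10^(59.0/10) + 10^(62.8/10)) = 64.31 dB SPL.
Excess over the loudest (62.8 dB): 64.31 − 62.8 = 1.5 dB.

1.5 dB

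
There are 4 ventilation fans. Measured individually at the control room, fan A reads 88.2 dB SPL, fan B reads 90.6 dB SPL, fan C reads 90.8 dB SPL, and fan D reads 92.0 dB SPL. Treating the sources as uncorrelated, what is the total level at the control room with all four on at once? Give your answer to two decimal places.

Incoherent sources sum as intensities:
L_total = 10·log₁₀(10^(88.2/10) + 10^(90.6/10) + 10^(90.8/10) + 10^(92.0/10)) = 10·log₁₀(4596000000) = 96.62 dB SPL.

96.62 dB SPL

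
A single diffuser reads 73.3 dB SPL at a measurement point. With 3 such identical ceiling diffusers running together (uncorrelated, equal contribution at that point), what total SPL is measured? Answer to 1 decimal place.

3 equal incoherent sources raise the level by 10·log₁₀(3) = 4.77 dB.
L_total = 73.3 + 4.77 = 78.1 dB SPL.

78.1 dB SPL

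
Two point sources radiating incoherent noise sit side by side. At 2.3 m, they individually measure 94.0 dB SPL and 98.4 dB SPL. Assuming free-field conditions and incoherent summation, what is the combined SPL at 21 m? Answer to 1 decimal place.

80.5 dB SPL

Combined at 2.3 m: 10·log₁₀(10^(94.0/10)+10^(98.4/10)) = 99.75 dB SPL.
Then apply −20·log₁₀(21/2.3) = -19.21 dB → 80.5 dB SPL.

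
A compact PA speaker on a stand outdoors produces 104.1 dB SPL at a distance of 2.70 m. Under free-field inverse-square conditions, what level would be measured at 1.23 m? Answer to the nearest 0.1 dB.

Free-field point source: level drops by 20·log₁₀ of the distance ratio.
ΔL = −20·log₁₀(1.23/2.70) = 6.83 dB, so L₂ = 104.1 + (6.83) = 110.9 dB SPL.

110.9 dB SPL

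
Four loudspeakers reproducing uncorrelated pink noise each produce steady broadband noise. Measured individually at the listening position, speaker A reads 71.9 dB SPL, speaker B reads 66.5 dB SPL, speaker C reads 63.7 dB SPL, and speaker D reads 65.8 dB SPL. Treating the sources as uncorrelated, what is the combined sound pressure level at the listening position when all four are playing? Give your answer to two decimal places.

74.17 dB SPL

Incoherent sources sum as intensities:
L_total = 10·log₁₀(10^(71.9/10) + 10^(66.5/10) + 10^(63.7/10) + 10^(65.8/10)) = 10·log₁₀(26100000) = 74.17 dB SPL.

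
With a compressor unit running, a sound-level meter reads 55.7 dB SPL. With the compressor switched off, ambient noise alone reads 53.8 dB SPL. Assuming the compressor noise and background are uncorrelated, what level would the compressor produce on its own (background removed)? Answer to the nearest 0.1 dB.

Background correction is a power subtraction:
L_src = 10·log₁₀(10^(55.7/10) − 10^(53.8/10)) = 10·log₁₀(131700) = 51.2 dB SPL.

51.2 dB SPL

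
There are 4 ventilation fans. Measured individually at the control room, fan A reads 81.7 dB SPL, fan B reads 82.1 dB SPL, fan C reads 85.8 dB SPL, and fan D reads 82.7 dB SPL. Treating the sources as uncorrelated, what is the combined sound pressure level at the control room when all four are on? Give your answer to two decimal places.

89.43 dB SPL

Uncorrelated sources add in intensity (power), not in dB.
L_total = 10·log₁₀(10^(81.7/10) + 10^(82.1/10) + 10^(85.8/10) + 10^(82.7/10)) = 10·log₁₀(876500000) = 89.43 dB SPL.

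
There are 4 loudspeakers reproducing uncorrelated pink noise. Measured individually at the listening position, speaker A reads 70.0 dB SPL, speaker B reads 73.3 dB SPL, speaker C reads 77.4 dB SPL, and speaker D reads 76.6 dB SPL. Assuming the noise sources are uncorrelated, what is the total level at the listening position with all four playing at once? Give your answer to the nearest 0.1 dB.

81.2 dB SPL

Add the sources as powers (linear), then convert back to dB:
L_total = 10·log₁₀(10^(70.0/10) + 10^(73.3/10) + 10^(77.4/10) + 10^(76.6/10)) = 10·log₁₀(132000000) = 81.2 dB SPL.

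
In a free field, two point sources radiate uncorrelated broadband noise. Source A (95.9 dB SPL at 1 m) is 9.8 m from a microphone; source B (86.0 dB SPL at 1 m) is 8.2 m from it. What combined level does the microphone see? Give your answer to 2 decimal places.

76.67 dB SPL

At the listener: L_A = 95.9 − 20·log₁₀(9.8) = 76.075 dB; L_B = 86.0 − 20·log₁₀(8.2) = 67.724 dB.
Combined: 10·log₁₀(10^(76.075/10)+10^(67.724/10)) = 76.67 dB SPL.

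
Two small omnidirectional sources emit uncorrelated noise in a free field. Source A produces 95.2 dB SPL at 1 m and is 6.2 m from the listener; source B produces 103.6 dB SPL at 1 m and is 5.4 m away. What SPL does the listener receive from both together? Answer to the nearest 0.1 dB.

89.4 dB SPL

At the listener: L_A = 95.2 − 20·log₁₀(6.2) = 79.35 dB; L_B = 103.6 − 20·log₁₀(5.4) = 88.95 dB.
Combined: 10·log₁₀(10^(79.35/10)+10^(88.95/10)) = 89.4 dB SPL.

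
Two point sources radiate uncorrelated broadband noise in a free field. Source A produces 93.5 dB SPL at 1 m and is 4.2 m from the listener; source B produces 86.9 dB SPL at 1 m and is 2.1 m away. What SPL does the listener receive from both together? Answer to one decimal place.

83.8 dB SPL

At the listener: L_A = 93.5 − 20·log₁₀(4.2) = 81.04 dB; L_B = 86.9 − 20·log₁₀(2.1) = 80.46 dB.
Combined: 10·log₁₀(10^(81.04/10)+10^(80.46/10)) = 83.8 dB SPL.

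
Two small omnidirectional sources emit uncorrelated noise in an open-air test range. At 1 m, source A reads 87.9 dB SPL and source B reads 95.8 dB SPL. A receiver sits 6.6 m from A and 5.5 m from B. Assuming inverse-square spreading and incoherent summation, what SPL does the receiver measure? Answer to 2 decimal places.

At the listener: L_A = 87.9 − 20·log₁₀(6.6) = 71.509 dB; L_B = 95.8 − 20·log₁₀(5.5) = 80.993 dB.
Combined: 10·log₁₀(10^(71.509/10)+10^(80.993/10)) = 81.46 dB SPL.

81.46 dB SPL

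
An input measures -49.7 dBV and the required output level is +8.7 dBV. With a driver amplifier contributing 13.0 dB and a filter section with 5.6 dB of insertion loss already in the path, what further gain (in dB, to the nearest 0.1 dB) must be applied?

51.0 dB

The required make-up gain is the shortfall in the dB sum.
G = +8.7 − (-49.7) − 13.0 + 5.6 = 51.0 dB.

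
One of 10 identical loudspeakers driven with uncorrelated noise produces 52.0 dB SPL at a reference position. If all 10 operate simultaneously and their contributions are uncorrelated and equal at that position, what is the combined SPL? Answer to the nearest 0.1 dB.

62.0 dB SPL

10 equal incoherent sources raise the level by 10·log₁₀(10) = 10.00 dB.
L_total = 52.0 + 10.00 = 62.0 dB SPL.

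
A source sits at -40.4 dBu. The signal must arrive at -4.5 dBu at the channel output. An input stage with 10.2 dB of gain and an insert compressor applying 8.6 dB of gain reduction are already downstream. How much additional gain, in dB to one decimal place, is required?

The required make-up gain is the shortfall in the dB sum.
G = -4.5 − (-40.4) − 10.2 + 8.6 = 34.3 dB.

34.3 dB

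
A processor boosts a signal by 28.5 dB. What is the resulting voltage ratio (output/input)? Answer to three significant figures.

26.6

Voltage ratio = 10^(dB/20).
10^(28.5/20) = 10^(1.425) = 26.6.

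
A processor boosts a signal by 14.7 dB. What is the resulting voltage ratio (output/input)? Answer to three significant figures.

5.43

Voltage ratio = 10^(dB/20).
10^(14.7/20) = 10^(0.7350) = 5.43.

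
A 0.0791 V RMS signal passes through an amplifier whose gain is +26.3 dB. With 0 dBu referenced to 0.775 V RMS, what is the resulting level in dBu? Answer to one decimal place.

Input level: 20·log₁₀(0.0791/0.775) = -19.82 dBu.
Output: -19.82 + 26.3 = +6.5 dBu.

+6.5 dBu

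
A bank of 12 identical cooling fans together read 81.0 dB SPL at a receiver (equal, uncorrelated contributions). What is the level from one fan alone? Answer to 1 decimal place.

70.2 dB SPL

12 equal incoherent sources add 10·log₁₀(12) = 10.79 dB over one source.
L_one = 81.0 − 10.79 = 70.2 dB SPL.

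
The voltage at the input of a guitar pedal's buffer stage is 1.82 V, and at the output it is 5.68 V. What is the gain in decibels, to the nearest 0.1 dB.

For a voltage ratio, dB = 20·log₁₀(V₂/V₁).
20·log₁₀(5.68/1.82) = 20·log₁₀(3.121) = 9.9 dB.

9.9 dB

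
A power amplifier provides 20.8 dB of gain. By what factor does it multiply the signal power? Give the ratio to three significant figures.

Power ratio = 10^(dB/10).
10^(20.8/10) = 10^(2.080) = 120.

120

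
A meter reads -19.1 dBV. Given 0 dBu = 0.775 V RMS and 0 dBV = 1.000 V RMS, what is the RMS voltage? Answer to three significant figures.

0.111 V

V = 1.000 V × 10^(-19.1/20).
= 1.000 × 0.1109 = 0.111 V.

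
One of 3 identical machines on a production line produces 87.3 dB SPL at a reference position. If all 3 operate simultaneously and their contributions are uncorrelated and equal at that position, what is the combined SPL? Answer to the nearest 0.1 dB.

92.1 dB SPL

3 equal incoherent sources raise the level by 10·log₁₀(3) = 4.77 dB.
L_total = 87.3 + 4.77 = 92.1 dB SPL.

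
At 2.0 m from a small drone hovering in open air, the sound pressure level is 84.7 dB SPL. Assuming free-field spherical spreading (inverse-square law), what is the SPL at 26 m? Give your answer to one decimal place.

62.4 dB SPL

Free-field point source: level drops by 20·log₁₀ of the distance ratio.
ΔL = −20·log₁₀(26/2.0) = -22.28 dB, so L₂ = 84.7 + (-22.28) = 62.4 dB SPL.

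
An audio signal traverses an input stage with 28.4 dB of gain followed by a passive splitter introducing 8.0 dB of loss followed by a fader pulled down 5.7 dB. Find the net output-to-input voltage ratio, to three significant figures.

5.43

Net gain = 28.4 + (−8.0) + (−5.7) = 14.7 dB.
Voltage ratio = 10^(14.7/20) = 5.43.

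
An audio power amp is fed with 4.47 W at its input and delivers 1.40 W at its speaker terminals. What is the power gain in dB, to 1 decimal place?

Power ratio → dB uses the 10·log₁₀ form:
10·log₁₀(1.40/4.47) = 10·log₁₀(0.3132) = -5.0 dB.

-5.0 dB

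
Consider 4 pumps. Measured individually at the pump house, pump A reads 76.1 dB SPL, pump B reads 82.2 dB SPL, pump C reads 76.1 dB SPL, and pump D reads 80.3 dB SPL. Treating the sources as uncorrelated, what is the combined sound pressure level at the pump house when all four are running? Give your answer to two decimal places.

Add the sources as powers (linear), then convert back to dB:
L_total = 10·log₁₀(10^(76.1/10) + 10^(82.2/10) + 10^(76.1/10) + 10^(80.3/10)) = 10·log₁₀(354600000) = 85.50 dB SPL.

85.50 dB SPL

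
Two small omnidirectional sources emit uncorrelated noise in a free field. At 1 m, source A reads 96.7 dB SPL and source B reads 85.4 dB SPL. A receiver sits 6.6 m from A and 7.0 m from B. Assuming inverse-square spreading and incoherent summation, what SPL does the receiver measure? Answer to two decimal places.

80.59 dB SPL

At the listener: L_A = 96.7 − 20·log₁₀(6.6) = 80.309 dB; L_B = 85.4 − 20·log₁₀(7.0) = 68.498 dB.
Combined: 10·log₁₀(10^(80.309/10)+10^(68.498/10)) = 80.59 dB SPL.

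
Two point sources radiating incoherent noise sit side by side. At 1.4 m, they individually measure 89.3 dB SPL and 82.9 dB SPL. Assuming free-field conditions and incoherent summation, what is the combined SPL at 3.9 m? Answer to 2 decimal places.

81.30 dB SPL

Combined at 1.4 m: 10·log₁₀(10^(89.3/10)+10^(82.9/10)) = 90.196 dB SPL.
Then apply −20·log₁₀(3.9/1.4) = -8.899 dB → 81.30 dB SPL.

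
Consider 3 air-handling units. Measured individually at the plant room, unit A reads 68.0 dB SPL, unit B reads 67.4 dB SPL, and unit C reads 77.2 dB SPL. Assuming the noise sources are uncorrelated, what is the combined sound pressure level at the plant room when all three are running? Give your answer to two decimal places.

78.08 dB SPL

Uncorrelated sources add in intensity (power), not in dB.
L_total = 10·log₁₀(10^(68.0/10) + 10^(67.4/10) + 10^(77.2/10)) = 10·log₁₀(64290000) = 78.08 dB SPL.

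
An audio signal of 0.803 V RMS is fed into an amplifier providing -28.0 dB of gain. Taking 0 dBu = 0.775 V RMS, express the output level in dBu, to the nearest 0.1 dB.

Input level: 20·log₁₀(0.803/0.775) = 0.31 dBu.
Output: 0.31 − 28.0 = -27.7 dBu.

-27.7 dBu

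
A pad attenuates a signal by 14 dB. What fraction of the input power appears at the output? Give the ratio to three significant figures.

0.0398

Power ratio = 10^(dB/10).
10^(-14/10) = 10^(-1.400) = 0.0398.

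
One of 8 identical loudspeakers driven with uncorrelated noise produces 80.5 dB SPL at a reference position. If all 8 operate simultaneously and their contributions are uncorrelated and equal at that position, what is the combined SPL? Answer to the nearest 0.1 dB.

89.5 dB SPL

8 equal incoherent sources raise the level by 10·log₁₀(8) = 9.03 dB.
L_total = 80.5 + 9.03 = 89.5 dB SPL.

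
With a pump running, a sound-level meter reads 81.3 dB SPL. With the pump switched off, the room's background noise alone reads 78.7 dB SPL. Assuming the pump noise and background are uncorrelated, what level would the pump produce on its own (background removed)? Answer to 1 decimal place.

Background correction is a power subtraction:
L_src = 10·log₁₀(10^(81.3/10) − 10^(78.7/10)) = 10·log₁₀(60770000) = 77.8 dB SPL.

77.8 dB SPL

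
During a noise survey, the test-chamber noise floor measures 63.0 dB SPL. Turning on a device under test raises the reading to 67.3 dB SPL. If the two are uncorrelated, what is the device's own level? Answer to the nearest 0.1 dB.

Subtract intensities: L_src = 10·log₁₀(10^(L_total/10) − 10^(L_bg/10)).
L_src = 10·log₁₀(10^(67.3/10) − 10^(63.0/10)) = 10·log₁₀(3375000) = 65.3 dB SPL.

65.3 dB SPL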